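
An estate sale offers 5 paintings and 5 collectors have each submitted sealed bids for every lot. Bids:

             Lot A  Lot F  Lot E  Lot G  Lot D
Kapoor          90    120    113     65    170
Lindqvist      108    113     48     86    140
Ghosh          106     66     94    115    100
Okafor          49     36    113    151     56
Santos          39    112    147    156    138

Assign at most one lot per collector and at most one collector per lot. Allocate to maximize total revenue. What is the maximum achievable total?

Treat this as an assignment problem: match each collector to one lot.
Optimal: Kapoor→Lot D ($170), Lindqvist→Lot F ($113), Ghosh→Lot A ($106), Okafor→Lot G ($151), Santos→Lot E ($147) — total 170+113+106+151+147 = $687.
Max-entry greedy (repeatedly take the single best remaining cell) gives $658, worse by 29.
Next-best assignment: Kapoor→Lot F, Lindqvist→Lot D, Ghosh→Lot A, Okafor→Lot G, Santos→Lot E = $664.
Swapping Santos↔Ghosh (Santos→Lot A $39, Ghosh→Lot E $94) loses 120.
Checked against all permutations: $687 is optimal.

Maximum total: $687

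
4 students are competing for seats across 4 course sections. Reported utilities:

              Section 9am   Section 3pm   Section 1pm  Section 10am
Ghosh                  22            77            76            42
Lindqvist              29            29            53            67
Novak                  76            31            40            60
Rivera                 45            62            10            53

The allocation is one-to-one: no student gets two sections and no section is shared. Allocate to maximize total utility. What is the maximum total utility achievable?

Max total: 281 points

Optimal: Ghosh→Section 1pm (76 points), Lindqvist→Section 10am (67 points), Novak→Section 9am (76 points), Rivera→Section 3pm (62 points) — total 76+67+76+62 = 281 points.
Column-greedy (each section in turn goes to its best remaining student) gives 259 points, worse by 22.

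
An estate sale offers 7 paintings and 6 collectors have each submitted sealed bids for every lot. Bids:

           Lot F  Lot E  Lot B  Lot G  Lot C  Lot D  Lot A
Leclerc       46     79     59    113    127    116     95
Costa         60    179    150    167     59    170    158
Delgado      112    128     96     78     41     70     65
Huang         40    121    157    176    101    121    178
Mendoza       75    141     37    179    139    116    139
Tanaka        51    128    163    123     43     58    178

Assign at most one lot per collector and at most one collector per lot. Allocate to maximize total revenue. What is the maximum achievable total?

Maximum total: $945

Optimal: Leclerc→Lot C ($127), Costa→Lot D ($170), Delgado→Lot E ($128), Huang→Lot A ($178), Mendoza→Lot G ($179), Tanaka→Lot B ($163) — total 127+170+128+178+179+163 = $945.
Max-entry greedy (repeatedly take the single best remaining cell) gives $938, worse by 7.
Next-best assignment: Leclerc→Lot C, Costa→Lot D, Delgado→Lot E, Huang→Lot B, Mendoza→Lot G, Tanaka→Lot A = $939.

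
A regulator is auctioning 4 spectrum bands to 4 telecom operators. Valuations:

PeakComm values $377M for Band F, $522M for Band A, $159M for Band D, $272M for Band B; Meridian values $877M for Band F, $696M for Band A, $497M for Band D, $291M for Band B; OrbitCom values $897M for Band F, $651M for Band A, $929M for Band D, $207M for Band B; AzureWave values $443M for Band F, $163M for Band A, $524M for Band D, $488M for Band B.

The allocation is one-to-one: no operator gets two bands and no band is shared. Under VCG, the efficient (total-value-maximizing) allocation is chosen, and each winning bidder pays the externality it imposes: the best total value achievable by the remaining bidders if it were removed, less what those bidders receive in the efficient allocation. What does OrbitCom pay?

OrbitCom pays $36M.

Efficient allocation: PeakComm→Band A ($522M), Meridian→Band F ($877M), OrbitCom→Band D ($929M), AzureWave→Band B ($488M); total welfare W = $2816M.
OrbitCom receives Band D at value $929M, so the others get W − 929 = $1887M.
Without OrbitCom: best allocation of the remaining 3 bidders over all 4 bands is PeakComm→Band A ($522M), Meridian→Band F ($877M), AzureWave→Band D ($524M), total $1923M.
VCG payment = (others' best without OrbitCom) − (others' welfare with OrbitCom) = 1923 − 1887 = $36M.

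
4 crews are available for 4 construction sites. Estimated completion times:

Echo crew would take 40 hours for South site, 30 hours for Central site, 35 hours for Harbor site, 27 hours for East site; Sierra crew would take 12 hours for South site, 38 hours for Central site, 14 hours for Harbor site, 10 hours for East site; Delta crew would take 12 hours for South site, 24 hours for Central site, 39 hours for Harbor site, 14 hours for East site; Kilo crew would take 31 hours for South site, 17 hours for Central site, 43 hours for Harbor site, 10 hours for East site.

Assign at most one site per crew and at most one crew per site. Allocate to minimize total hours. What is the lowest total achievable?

Treat this as an assignment problem: match each crew to one site.
Optimal: Echo crew→Central site (30 hours), Sierra crew→Harbor site (14 hours), Delta crew→South site (12 hours), Kilo crew→East site (10 hours) — total 30+14+12+10 = 66 hours.
Column-greedy (each site in turn goes to its cheapest remaining crew) gives 78 hours, worse by 12.
Swapping Echo crew↔Sierra crew (Echo crew→Harbor site 35 hours, Sierra crew→Central site 38 hours) adds 29.
No other one-to-one assignment undercuts 66 hours.

Min total: 66 hours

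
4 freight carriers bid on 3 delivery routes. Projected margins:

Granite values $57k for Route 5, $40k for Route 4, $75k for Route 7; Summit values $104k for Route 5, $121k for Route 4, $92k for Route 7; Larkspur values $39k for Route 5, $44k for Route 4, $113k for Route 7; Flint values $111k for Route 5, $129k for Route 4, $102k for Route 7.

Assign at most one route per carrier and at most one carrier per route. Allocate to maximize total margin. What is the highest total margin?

Optimal: Summit→Route 5 ($104k), Flint→Route 4 ($129k), Larkspur→Route 7 ($113k) — total 104+129+113 = $346k.
Row-greedy (each carrier in turn takes its best remaining route) gives $235k, worse by 111.
Swapping Summit↔Larkspur (Summit→Route 7 $92k, Larkspur→Route 5 $39k) loses 86.

Max total: $346k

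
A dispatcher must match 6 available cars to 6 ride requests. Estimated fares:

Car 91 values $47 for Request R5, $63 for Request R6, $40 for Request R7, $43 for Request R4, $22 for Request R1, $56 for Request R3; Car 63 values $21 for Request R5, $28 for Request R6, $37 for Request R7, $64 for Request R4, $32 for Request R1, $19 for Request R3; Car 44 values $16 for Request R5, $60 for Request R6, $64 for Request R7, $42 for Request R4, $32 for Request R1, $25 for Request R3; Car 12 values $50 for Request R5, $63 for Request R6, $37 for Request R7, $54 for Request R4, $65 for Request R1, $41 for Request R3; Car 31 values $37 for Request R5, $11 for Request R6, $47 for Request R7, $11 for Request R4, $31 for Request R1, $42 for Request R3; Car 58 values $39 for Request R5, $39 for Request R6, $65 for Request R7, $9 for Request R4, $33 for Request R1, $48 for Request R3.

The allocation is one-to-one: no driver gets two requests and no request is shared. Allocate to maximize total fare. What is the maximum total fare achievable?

Maximum total: $347

Optimal: Car 91→Request R3 ($56), Car 63→Request R4 ($64), Car 44→Request R6 ($60), Car 12→Request R1 ($65), Car 31→Request R5 ($37), Car 58→Request R7 ($65) — total 56+64+60+65+37+65 = $347.
Max-entry greedy (repeatedly take the single best remaining cell) gives $315, worse by 32.
Every other assignment is strictly worse.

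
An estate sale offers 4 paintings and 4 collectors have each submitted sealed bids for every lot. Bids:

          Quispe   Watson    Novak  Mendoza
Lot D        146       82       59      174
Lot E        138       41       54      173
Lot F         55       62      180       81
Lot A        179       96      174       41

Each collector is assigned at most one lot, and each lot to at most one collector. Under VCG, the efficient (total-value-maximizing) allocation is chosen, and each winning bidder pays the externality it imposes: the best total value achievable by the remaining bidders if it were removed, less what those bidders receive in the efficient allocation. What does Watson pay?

Efficient allocation: Quispe→Lot A ($179), Watson→Lot D ($82), Novak→Lot F ($180), Mendoza→Lot E ($173); total welfare W = $614.
Watson receives Lot D at value $82, so the others get W − 82 = $532.
Without Watson: best allocation of the remaining 3 bidders over all 4 lots is Quispe→Lot A ($179), Novak→Lot F ($180), Mendoza→Lot D ($174), total $533.
VCG payment = (others' best without Watson) − (others' welfare with Watson) = 533 − 532 = $1.

Watson pays $1.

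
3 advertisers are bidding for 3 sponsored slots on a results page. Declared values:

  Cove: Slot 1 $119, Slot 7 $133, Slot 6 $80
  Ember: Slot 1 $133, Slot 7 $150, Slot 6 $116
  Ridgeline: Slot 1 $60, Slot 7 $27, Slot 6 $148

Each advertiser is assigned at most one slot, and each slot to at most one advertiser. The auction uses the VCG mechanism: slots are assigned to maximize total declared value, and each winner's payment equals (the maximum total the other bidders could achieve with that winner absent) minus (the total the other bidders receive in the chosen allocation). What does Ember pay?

Ember pays $14.

Efficient allocation: Cove→Slot 1 ($119), Ember→Slot 7 ($150), Ridgeline→Slot 6 ($148); total welfare W = $417.
Ember receives Slot 7 at value $150, so the others get W − 150 = $267.
Without Ember: best allocation of the remaining 2 bidders over all 3 slots is Cove→Slot 7 ($133), Ridgeline→Slot 6 ($148), total $281.
VCG payment = (others' best without Ember) − (others' welfare with Ember) = 281 − 267 = $14.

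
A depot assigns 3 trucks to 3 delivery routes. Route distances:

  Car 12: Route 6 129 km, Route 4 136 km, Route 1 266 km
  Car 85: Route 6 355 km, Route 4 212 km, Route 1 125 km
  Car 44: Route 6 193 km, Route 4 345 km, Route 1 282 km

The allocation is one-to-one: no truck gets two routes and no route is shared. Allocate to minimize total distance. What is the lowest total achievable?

Optimal: Car 12→Route 4 (136 km), Car 85→Route 1 (125 km), Car 44→Route 6 (193 km) — total 136+125+193 = 454 km.
Row-greedy (each truck in turn takes its cheapest remaining route) gives 599 km, worse by 145.
Swapping Car 85↔Car 12 (Car 85→Route 4 212 km, Car 12→Route 1 266 km) adds 217.
Every other assignment is strictly worse.

Minimum total: 454 km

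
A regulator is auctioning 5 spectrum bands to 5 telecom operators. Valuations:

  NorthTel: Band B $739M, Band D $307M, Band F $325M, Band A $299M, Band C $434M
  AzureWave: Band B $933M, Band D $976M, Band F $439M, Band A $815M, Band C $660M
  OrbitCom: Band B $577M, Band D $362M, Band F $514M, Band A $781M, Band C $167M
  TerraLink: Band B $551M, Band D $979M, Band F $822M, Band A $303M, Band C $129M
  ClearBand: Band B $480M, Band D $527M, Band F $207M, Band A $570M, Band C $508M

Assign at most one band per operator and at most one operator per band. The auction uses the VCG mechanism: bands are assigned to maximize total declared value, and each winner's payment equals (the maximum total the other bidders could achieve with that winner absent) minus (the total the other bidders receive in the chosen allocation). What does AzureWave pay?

AzureWave pays $157M.

Efficient allocation: NorthTel→Band B ($739M), AzureWave→Band D ($976M), OrbitCom→Band A ($781M), TerraLink→Band F ($822M), ClearBand→Band C ($508M); total welfare W = $3826M.
AzureWave receives Band D at value $976M, so the others get W − 976 = $2850M.
Without AzureWave: best allocation of the remaining 4 bidders over all 5 bands is NorthTel→Band B ($739M), OrbitCom→Band A ($781M), TerraLink→Band D ($979M), ClearBand→Band C ($508M), total $3007M.
VCG payment = (others' best without AzureWave) − (others' welfare with AzureWave) = 3007 − 2850 = $157M.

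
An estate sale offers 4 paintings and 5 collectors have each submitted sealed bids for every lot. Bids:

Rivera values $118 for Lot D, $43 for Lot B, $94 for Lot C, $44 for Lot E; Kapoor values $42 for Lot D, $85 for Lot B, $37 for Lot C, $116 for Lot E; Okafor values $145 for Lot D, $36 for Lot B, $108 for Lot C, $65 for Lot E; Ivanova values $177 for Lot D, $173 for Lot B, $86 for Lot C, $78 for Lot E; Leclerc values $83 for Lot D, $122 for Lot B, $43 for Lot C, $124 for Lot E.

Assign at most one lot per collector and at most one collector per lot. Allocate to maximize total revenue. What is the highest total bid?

Maximum total: $536

This is the linear assignment problem.
Optimal: Okafor→Lot D ($145), Ivanova→Lot B ($173), Rivera→Lot C ($94), Leclerc→Lot E ($124) — total 145+173+94+124 = $536.
Next-best assignment: Okafor→Lot D, Ivanova→Lot B, Rivera→Lot C, Kapoor→Lot E = $528.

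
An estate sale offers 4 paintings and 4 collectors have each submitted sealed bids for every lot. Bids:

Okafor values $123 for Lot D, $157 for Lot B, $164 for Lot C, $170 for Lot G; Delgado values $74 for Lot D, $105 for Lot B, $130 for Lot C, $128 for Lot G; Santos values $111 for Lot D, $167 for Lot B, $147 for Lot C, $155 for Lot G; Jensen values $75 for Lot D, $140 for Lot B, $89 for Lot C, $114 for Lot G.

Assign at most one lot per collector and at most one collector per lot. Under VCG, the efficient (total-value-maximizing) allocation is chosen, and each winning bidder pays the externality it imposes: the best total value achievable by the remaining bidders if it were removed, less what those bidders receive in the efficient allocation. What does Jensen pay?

Efficient allocation: Okafor→Lot G ($170), Delgado→Lot C ($130), Santos→Lot D ($111), Jensen→Lot B ($140); total welfare W = $551.
Jensen receives Lot B at value $140, so the others get W − 140 = $411.
Without Jensen: best allocation of the remaining 3 bidders over all 4 lots is Okafor→Lot G ($170), Delgado→Lot C ($130), Santos→Lot B ($167), total $467.
VCG payment = (others' best without Jensen) − (others' welfare with Jensen) = 467 − 411 = $56.

Jensen pays $56.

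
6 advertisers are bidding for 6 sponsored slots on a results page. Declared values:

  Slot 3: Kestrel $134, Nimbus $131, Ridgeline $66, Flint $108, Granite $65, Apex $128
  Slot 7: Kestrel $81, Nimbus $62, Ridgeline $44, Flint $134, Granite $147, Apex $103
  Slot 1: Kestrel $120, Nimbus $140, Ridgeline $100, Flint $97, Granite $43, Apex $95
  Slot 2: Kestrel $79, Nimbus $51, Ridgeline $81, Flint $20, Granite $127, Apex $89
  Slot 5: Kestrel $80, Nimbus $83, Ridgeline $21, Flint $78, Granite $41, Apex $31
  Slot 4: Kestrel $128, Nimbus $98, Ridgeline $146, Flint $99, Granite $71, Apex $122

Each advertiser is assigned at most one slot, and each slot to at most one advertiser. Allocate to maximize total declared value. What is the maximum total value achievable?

Max total: $755

Treat this as an assignment problem: match each advertiser to one slot.
Optimal: Kestrel→Slot 5 ($80), Nimbus→Slot 1 ($140), Ridgeline→Slot 4 ($146), Flint→Slot 7 ($134), Granite→Slot 2 ($127), Apex→Slot 3 ($128) — total 80+140+146+134+127+128 = $755.
Checked against all permutations: $755 is optimal.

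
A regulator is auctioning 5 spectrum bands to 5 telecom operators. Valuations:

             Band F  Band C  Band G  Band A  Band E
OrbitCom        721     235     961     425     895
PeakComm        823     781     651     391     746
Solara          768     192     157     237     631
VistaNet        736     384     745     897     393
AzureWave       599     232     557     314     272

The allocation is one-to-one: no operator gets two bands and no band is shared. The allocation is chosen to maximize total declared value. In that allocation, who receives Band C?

PeakComm receives Band C.

Optimal: OrbitCom→Band E ($895M), PeakComm→Band C ($781M), Solara→Band F ($768M), VistaNet→Band A ($897M), AzureWave→Band G ($557M) — total 895+781+768+897+557 = $3898M.
Max-entry greedy (repeatedly take the single best remaining cell) gives $3544M, worse by 354.
Every other assignment is strictly worse.
PeakComm's own top band is Band F ($823M), but forcing PeakComm→Band F and reassigning the rest optimally gives only $3544M — worse by 354.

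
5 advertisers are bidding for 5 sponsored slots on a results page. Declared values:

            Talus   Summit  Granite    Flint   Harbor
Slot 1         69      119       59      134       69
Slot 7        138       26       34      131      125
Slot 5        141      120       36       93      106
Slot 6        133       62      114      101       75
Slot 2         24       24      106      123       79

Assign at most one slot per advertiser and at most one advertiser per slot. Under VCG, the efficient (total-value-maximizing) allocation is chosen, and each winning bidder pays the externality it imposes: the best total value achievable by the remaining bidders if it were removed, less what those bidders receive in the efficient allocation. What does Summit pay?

Efficient allocation: Talus→Slot 5 ($141), Summit→Slot 1 ($119), Granite→Slot 6 ($114), Flint→Slot 2 ($123), Harbor→Slot 7 ($125); total welfare W = $622.
Summit receives Slot 1 at value $119, so the others get W − 119 = $503.
Without Summit: best allocation of the remaining 4 bidders over all 5 slots is Talus→Slot 5 ($141), Granite→Slot 6 ($114), Flint→Slot 1 ($134), Harbor→Slot 7 ($125), total $514.
VCG payment = (others' best without Summit) − (others' welfare with Summit) = 514 − 503 = $11.

Summit pays $11.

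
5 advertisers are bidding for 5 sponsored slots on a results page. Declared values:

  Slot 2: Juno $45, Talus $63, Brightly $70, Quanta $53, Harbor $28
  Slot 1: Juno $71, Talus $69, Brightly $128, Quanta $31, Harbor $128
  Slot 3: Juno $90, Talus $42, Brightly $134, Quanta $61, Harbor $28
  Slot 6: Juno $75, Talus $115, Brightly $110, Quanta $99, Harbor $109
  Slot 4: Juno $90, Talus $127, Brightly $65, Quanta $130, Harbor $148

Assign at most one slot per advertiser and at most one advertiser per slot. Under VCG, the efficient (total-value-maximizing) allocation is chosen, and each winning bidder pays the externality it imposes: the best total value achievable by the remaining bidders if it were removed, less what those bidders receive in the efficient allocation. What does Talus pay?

Talus pays $30.

Efficient allocation: Juno→Slot 2 ($45), Talus→Slot 6 ($115), Brightly→Slot 3 ($134), Quanta→Slot 4 ($130), Harbor→Slot 1 ($128); total welfare W = $552.
Talus receives Slot 6 at value $115, so the others get W − 115 = $437.
Without Talus: best allocation of the remaining 4 bidders over all 5 slots is Juno→Slot 6 ($75), Brightly→Slot 3 ($134), Quanta→Slot 4 ($130), Harbor→Slot 1 ($128), total $467.
VCG payment = (others' best without Talus) − (others' welfare with Talus) = 467 − 437 = $30.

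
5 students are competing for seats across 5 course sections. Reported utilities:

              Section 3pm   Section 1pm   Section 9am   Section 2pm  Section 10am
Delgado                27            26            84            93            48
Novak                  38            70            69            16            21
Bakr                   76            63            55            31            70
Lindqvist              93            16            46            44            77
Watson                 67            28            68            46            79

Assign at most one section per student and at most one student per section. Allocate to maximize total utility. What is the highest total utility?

Maximum total: 397 points

This is a one-to-one assignment (maximum-weight bipartite matching).
Optimal: Delgado→Section 2pm (93 points), Novak→Section 9am (69 points), Bakr→Section 1pm (63 points), Lindqvist→Section 3pm (93 points), Watson→Section 10am (79 points) — total 93+69+63+93+79 = 397 points.
Next-best assignment: Delgado→Section 2pm, Novak→Section 1pm, Bakr→Section 10am, Lindqvist→Section 3pm, Watson→Section 9am = 394 points.
Every other assignment is strictly worse.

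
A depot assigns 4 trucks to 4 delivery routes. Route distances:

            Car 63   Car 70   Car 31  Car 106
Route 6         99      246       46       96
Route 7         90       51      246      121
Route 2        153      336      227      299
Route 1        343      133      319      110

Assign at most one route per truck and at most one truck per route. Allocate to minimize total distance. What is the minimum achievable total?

Minimum total: 360 km

Optimal: Car 63→Route 2 (153 km), Car 70→Route 7 (51 km), Car 31→Route 6 (46 km), Car 106→Route 1 (110 km) — total 153+51+46+110 = 360 km.
Row-greedy (each truck in turn takes its cheapest remaining route) gives 568 km, worse by 208.
Next-best assignment: Car 63→Route 2, Car 70→Route 1, Car 31→Route 6, Car 106→Route 7 = 453 km.
Swapping Car 70↔Car 31 (Car 70→Route 6 246 km, Car 31→Route 7 246 km) adds 395.
No other one-to-one assignment undercuts 360 km.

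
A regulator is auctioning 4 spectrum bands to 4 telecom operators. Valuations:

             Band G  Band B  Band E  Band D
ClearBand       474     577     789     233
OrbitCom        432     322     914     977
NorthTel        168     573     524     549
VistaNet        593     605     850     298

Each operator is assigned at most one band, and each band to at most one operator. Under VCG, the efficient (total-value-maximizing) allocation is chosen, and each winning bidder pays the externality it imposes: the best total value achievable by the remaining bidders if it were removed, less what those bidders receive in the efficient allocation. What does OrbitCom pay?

Efficient allocation: ClearBand→Band E ($789M), OrbitCom→Band D ($977M), NorthTel→Band B ($573M), VistaNet→Band G ($593M); total welfare W = $2932M.
OrbitCom receives Band D at value $977M, so the others get W − 977 = $1955M.
Without OrbitCom: best allocation of the remaining 3 bidders over all 4 bands is ClearBand→Band B ($577M), NorthTel→Band D ($549M), VistaNet→Band E ($850M), total $1976M.
VCG payment = (others' best without OrbitCom) − (others' welfare with OrbitCom) = 1976 − 1955 = $21M.

OrbitCom pays $21M.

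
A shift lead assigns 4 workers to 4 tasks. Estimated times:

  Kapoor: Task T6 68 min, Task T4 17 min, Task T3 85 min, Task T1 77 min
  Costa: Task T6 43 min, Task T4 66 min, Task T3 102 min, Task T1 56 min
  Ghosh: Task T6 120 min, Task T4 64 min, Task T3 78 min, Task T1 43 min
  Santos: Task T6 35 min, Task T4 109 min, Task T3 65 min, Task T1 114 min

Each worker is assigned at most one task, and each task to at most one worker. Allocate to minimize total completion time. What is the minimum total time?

Minimum total: 168 min

Optimal: Kapoor→Task T4 (17 min), Costa→Task T6 (43 min), Ghosh→Task T1 (43 min), Santos→Task T3 (65 min) — total 17+43+43+65 = 168 min.
Min-entry greedy (repeatedly take the single cheapest remaining cell) gives 197 min, worse by 29.
Next-best assignment: Kapoor→Task T4, Costa→Task T1, Ghosh→Task T3, Santos→Task T6 = 186 min.
Swapping Ghosh↔Kapoor (Ghosh→Task T4 64 min, Kapoor→Task T1 77 min) adds 81.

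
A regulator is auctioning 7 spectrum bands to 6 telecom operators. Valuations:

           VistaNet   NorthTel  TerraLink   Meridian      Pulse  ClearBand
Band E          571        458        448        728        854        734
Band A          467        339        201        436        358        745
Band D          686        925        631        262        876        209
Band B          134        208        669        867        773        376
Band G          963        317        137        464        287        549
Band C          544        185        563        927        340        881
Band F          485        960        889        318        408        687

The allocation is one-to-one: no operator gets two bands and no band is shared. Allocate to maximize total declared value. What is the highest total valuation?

Optimal: VistaNet→Band G ($963M), NorthTel→Band D ($925M), TerraLink→Band F ($889M), Meridian→Band B ($867M), Pulse→Band E ($854M), ClearBand→Band C ($881M) — total 963+925+889+867+854+881 = $5379M.
Column-greedy (each band in turn goes to its best remaining operator) gives $4917M, worse by 462.
Next-best assignment: VistaNet→Band G, NorthTel→Band D, TerraLink→Band F, Meridian→Band C, Pulse→Band E, ClearBand→Band A = $5303M.

Max total: $5379M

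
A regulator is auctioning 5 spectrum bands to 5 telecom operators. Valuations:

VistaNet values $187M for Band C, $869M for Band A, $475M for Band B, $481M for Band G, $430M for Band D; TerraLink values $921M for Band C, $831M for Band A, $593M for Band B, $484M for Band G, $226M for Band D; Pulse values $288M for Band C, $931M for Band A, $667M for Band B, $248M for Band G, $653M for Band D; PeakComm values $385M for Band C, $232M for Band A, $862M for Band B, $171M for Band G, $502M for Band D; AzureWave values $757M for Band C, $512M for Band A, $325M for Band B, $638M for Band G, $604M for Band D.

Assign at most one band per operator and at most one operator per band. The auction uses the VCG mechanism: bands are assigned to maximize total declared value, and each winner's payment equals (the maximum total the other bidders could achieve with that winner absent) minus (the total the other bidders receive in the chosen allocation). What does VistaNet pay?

Efficient allocation: VistaNet→Band A ($869M), TerraLink→Band C ($921M), Pulse→Band D ($653M), PeakComm→Band B ($862M), AzureWave→Band G ($638M); total welfare W = $3943M.
VistaNet receives Band A at value $869M, so the others get W − 869 = $3074M.
Without VistaNet: best allocation of the remaining 4 bidders over all 5 bands is TerraLink→Band C ($921M), Pulse→Band A ($931M), PeakComm→Band B ($862M), AzureWave→Band G ($638M), total $3352M.
VCG payment = (others' best without VistaNet) − (others' welfare with VistaNet) = 3352 − 3074 = $278M.

VistaNet pays $278M.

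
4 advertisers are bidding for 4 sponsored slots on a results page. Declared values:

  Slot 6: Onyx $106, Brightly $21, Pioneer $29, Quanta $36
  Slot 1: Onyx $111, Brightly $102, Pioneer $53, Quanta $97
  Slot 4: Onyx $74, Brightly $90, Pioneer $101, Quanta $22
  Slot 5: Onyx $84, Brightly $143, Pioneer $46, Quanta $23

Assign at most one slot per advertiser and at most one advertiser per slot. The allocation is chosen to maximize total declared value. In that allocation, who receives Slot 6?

This is the linear assignment problem.
Optimal: Onyx→Slot 6 ($106), Brightly→Slot 5 ($143), Pioneer→Slot 4 ($101), Quanta→Slot 1 ($97) — total 106+143+101+97 = $447.
Onyx's own top slot is Slot 1 ($111), but forcing Onyx→Slot 1 and reassigning the rest optimally gives only $391 — worse by 56.

Onyx receives Slot 6.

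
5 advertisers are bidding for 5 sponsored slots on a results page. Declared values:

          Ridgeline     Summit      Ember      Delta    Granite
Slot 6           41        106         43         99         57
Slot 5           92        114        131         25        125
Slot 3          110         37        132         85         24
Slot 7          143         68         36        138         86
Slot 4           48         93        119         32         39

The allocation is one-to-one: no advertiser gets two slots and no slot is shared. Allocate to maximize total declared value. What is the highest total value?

Optimal: Ridgeline→Slot 3 ($110), Summit→Slot 6 ($106), Ember→Slot 4 ($119), Delta→Slot 7 ($138), Granite→Slot 5 ($125) — total 110+106+119+138+125 = $598.
Row-greedy (each advertiser in turn takes its best remaining slot) gives $527, worse by 71.
Swapping Delta↔Ridgeline (Delta→Slot 3 $85, Ridgeline→Slot 7 $143) loses 20.

Maximum total: $598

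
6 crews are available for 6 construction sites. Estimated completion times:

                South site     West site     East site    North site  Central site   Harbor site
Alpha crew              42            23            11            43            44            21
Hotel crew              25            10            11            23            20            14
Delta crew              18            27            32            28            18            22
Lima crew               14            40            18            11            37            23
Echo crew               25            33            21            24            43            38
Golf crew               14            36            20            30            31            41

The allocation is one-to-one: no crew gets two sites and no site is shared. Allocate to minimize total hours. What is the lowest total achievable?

Min total: 95 hours

Optimal: Alpha crew→Harbor site (21 hours), Hotel crew→West site (10 hours), Delta crew→Central site (18 hours), Lima crew→North site (11 hours), Echo crew→East site (21 hours), Golf crew→South site (14 hours) — total 21+10+18+11+21+14 = 95 hours.
Column-greedy (each site in turn goes to its cheapest remaining crew) gives 118 hours, worse by 23.
Swapping Hotel crew↔Echo crew (Hotel crew→East site 11 hours, Echo crew→West site 33 hours) adds 13.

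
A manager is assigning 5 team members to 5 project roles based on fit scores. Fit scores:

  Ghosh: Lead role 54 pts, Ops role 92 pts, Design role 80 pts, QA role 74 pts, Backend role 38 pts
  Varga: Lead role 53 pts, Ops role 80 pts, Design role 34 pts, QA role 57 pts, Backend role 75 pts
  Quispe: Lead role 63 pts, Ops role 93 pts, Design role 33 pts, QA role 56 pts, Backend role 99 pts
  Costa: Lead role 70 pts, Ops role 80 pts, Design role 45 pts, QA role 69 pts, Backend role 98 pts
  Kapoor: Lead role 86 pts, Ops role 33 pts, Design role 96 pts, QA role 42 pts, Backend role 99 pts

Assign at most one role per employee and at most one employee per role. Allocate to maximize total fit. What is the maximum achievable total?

Optimal: Ghosh→QA role (74 pts), Varga→Ops role (80 pts), Quispe→Backend role (99 pts), Costa→Lead role (70 pts), Kapoor→Design role (96 pts) — total 74+80+99+70+96 = 419 pts.
Column-greedy (each role in turn goes to its best remaining employee) gives 403 pts, worse by 16.
Next-best assignment: Ghosh→Ops role, Varga→QA role, Quispe→Backend role, Costa→Lead role, Kapoor→Design role = 414 pts.
No other one-to-one assignment exceeds 419 pts.

Maximum total: 419 pts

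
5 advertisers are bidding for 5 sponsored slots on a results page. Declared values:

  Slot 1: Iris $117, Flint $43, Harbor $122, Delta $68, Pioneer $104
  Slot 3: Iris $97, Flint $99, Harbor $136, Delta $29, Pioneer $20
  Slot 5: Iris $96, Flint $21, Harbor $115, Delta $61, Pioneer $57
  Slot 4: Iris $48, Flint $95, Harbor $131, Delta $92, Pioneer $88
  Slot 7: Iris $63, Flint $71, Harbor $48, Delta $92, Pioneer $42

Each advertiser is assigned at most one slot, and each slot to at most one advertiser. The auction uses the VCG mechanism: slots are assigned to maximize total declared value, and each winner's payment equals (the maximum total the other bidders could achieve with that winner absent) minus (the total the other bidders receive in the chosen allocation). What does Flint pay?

Flint pays $5.

Efficient allocation: Iris→Slot 5 ($96), Flint→Slot 4 ($95), Harbor→Slot 3 ($136), Delta→Slot 7 ($92), Pioneer→Slot 1 ($104); total welfare W = $523.
Flint receives Slot 4 at value $95, so the others get W − 95 = $428.
Without Flint: best allocation of the remaining 4 bidders over all 5 slots is Iris→Slot 1 ($117), Harbor→Slot 3 ($136), Delta→Slot 7 ($92), Pioneer→Slot 4 ($88), total $433.
VCG payment = (others' best without Flint) − (others' welfare with Flint) = 433 − 428 = $5.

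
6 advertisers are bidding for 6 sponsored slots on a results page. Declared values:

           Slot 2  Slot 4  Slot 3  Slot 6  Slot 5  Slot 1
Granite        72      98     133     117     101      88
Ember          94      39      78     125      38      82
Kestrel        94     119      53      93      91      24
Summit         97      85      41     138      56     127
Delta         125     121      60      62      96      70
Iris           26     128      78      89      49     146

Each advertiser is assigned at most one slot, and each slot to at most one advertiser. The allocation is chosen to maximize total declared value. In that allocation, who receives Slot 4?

Treat this as an assignment problem: match each advertiser to one slot.
Optimal: Granite→Slot 3 ($133), Ember→Slot 6 ($125), Kestrel→Slot 5 ($91), Summit→Slot 1 ($127), Delta→Slot 2 ($125), Iris→Slot 4 ($128) — total 133+125+91+127+125+128 = $729.
Max-entry greedy (repeatedly take the single best remaining cell) gives $699, worse by 30.
Swapping Kestrel↔Summit (Kestrel→Slot 1 $24, Summit→Slot 5 $56) loses 138.
No other one-to-one assignment exceeds $729.
Iris's own top slot is Slot 1 ($146), but forcing Iris→Slot 1 and reassigning the rest optimally gives only $726 — worse by 3.

Iris receives Slot 4.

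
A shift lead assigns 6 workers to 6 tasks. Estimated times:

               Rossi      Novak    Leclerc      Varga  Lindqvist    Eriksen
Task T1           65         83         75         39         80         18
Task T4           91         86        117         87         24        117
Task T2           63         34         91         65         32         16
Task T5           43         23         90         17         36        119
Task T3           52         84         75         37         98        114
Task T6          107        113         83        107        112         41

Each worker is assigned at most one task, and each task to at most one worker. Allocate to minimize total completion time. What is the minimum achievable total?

Min total: 228 min

Optimal: Rossi→Task T3 (52 min), Novak→Task T2 (34 min), Leclerc→Task T6 (83 min), Varga→Task T5 (17 min), Lindqvist→Task T4 (24 min), Eriksen→Task T1 (18 min) — total 52+34+83+17+24+18 = 228 min.
Row-greedy (each worker in turn takes its cheapest remaining task) gives 254 min, worse by 26.
Next-best assignment: Rossi→Task T3, Novak→Task T5, Leclerc→Task T6, Varga→Task T1, Lindqvist→Task T4, Eriksen→Task T2 = 237 min.
Checked against all permutations: 228 min is optimal.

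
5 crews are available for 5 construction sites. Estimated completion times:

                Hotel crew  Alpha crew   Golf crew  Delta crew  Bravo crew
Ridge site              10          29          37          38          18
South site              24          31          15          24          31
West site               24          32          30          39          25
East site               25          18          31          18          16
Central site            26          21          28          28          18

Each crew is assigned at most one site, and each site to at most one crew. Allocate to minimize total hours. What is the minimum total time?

Minimum total: 89 hours

Optimal: Hotel crew→Ridge site (10 hours), Alpha crew→Central site (21 hours), Golf crew→South site (15 hours), Delta crew→East site (18 hours), Bravo crew→West site (25 hours) — total 10+21+15+18+25 = 89 hours.
Row-greedy (each crew in turn takes its cheapest remaining site) gives 96 hours, worse by 7.
Next-best assignment: Hotel crew→Ridge site, Alpha crew→West site, Golf crew→South site, Delta crew→East site, Bravo crew→Central site = 93 hours.
Swapping Delta crew↔Bravo crew (Delta crew→West site 39 hours, Bravo crew→East site 16 hours) adds 12.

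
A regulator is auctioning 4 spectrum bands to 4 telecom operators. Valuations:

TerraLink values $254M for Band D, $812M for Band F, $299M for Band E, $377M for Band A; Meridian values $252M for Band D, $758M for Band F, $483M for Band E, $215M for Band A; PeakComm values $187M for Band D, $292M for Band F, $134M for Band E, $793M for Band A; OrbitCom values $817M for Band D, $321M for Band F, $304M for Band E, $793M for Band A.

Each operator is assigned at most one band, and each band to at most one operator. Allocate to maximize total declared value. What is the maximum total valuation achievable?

Max total: $2905M

This is a one-to-one assignment (maximum-weight bipartite matching).
Optimal: TerraLink→Band F ($812M), Meridian→Band E ($483M), PeakComm→Band A ($793M), OrbitCom→Band D ($817M) — total 812+483+793+817 = $2905M.
Swapping OrbitCom↔Meridian (OrbitCom→Band E $304M, Meridian→Band D $252M) loses 744.
Checked against all permutations: $2905M is optimal.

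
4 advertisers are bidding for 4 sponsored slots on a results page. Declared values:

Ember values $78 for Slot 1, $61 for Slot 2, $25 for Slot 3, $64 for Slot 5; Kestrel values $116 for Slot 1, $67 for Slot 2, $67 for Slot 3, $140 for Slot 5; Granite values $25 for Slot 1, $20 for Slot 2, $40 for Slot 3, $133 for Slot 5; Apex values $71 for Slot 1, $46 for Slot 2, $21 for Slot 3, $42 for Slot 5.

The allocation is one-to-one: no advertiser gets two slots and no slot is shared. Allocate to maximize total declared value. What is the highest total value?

Optimal: Ember→Slot 2 ($61), Kestrel→Slot 3 ($67), Granite→Slot 5 ($133), Apex→Slot 1 ($71) — total 61+67+133+71 = $332.
Column-greedy (each slot in turn goes to its best remaining advertiser) gives $259, worse by 73.
Next-best assignment: Ember→Slot 2, Kestrel→Slot 1, Granite→Slot 5, Apex→Slot 3 = $331.
Checked against all permutations: $332 is optimal.

Maximum total: $332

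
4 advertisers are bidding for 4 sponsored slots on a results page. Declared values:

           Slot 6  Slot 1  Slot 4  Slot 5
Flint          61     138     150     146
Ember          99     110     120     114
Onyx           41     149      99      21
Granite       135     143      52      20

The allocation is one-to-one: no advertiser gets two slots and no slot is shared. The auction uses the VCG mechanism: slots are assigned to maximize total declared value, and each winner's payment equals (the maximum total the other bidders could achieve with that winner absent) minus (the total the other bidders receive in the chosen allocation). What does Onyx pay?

Efficient allocation: Flint→Slot 5 ($146), Ember→Slot 4 ($120), Onyx→Slot 1 ($149), Granite→Slot 6 ($135); total welfare W = $550.
Onyx receives Slot 1 at value $149, so the others get W − 149 = $401.
Without Onyx: best allocation of the remaining 3 bidders over all 4 slots is Flint→Slot 5 ($146), Ember→Slot 4 ($120), Granite→Slot 1 ($143), total $409.
VCG payment = (others' best without Onyx) − (others' welfare with Onyx) = 409 − 401 = $8.

Onyx pays $8.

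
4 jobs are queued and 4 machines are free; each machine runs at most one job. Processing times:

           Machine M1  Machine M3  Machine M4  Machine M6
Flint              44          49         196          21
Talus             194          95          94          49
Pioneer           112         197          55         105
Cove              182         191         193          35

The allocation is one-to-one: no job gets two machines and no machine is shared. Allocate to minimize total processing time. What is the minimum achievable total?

This is a one-to-one assignment (minimum-cost bipartite matching).
Optimal: Flint→Machine M1 (44 min), Talus→Machine M3 (95 min), Pioneer→Machine M4 (55 min), Cove→Machine M6 (35 min) — total 44+95+55+35 = 229 min.
Row-greedy (each job in turn takes its cheapest remaining machine) gives 418 min, worse by 189.
Swapping Cove↔Pioneer (Cove→Machine M4 193 min, Pioneer→Machine M6 105 min) adds 208.

Min total: 229 min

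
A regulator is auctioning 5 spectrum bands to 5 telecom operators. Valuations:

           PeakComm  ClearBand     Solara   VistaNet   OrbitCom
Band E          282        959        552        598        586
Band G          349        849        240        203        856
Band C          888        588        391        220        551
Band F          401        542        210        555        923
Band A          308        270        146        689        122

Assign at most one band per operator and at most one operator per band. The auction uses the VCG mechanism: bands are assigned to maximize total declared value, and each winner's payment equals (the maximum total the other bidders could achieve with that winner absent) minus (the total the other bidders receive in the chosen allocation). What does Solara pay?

Efficient allocation: PeakComm→Band C ($888M), ClearBand→Band G ($849M), Solara→Band E ($552M), VistaNet→Band A ($689M), OrbitCom→Band F ($923M); total welfare W = $3901M.
Solara receives Band E at value $552M, so the others get W − 552 = $3349M.
Without Solara: best allocation of the remaining 4 bidders over all 5 bands is PeakComm→Band C ($888M), ClearBand→Band E ($959M), VistaNet→Band A ($689M), OrbitCom→Band F ($923M), total $3459M.
VCG payment = (others' best without Solara) − (others' welfare with Solara) = 3459 − 3349 = $110M.

Solara pays $110M.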